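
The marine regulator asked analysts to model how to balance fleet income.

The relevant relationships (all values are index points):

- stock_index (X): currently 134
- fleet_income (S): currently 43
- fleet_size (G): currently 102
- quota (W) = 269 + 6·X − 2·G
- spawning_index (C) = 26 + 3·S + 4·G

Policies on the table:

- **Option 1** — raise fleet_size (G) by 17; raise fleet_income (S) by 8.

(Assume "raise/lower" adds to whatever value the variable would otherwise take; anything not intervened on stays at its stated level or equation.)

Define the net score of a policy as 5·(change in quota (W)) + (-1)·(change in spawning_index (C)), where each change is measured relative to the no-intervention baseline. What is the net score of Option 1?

-262

Baseline:
  X = 134
  S = 43
  G = 102
  W = 269 + 6·134 − 2·102 = 869
  C = 26 + 3·43 + 4·102 = 563
Option 1 (G + 17, S + 8):
  X = 134
  S = 43 + 8 = 51
  G = 102 + 17 = 119
  W = 269 + 6·134 − 2·119 = 835
  C = 26 + 3·51 + 4·119 = 655
ΔW = 835 − 869 = -34; ΔC = 655 − 563 = 92
Score = 5·(-34) + (-1)·92 = -262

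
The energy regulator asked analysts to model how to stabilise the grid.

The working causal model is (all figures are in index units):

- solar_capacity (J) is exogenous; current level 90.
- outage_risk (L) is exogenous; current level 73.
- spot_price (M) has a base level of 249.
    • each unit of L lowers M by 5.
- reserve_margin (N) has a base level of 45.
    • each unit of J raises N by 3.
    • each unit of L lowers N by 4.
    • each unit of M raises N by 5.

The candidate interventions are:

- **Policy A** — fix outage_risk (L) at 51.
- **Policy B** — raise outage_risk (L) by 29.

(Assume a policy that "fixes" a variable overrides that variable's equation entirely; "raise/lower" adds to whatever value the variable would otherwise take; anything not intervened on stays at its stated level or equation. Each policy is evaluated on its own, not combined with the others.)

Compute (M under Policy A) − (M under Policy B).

255

Policy A (L := 51):
  L = 51
  M = 249 − 5·51 = -6
Policy B (L + 29):
  L = 73 + 29 = 102
  M = 249 − 5·102 = -261
M: -6 − (-261) = 255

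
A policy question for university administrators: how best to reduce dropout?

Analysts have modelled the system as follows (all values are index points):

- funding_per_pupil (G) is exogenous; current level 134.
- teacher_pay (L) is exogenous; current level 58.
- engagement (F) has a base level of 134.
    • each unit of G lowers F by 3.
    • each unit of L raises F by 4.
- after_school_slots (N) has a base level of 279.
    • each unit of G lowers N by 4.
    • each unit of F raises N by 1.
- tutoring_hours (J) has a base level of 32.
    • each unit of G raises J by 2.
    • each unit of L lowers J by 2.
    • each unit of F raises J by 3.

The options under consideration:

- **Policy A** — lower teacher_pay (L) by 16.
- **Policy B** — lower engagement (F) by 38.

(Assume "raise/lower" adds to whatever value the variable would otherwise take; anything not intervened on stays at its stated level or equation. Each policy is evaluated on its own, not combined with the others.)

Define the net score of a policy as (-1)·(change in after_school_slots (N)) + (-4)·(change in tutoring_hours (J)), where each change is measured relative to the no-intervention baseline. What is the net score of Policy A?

Baseline:
  G = 134
  L = 58
  F = 134 − 3·134 + 4·58 = -36
  N = 279 − 4·134 + (-36) = -293
  J = 32 + 2·134 − 2·58 + 3·(-36) = 76
Policy A (L − 16):
  G = 134
  L = 58 − 16 = 42
  F = 134 − 3·134 + 4·42 = -100
  N = 279 − 4·134 + (-100) = -357
  J = 32 + 2·134 − 2·42 + 3·(-100) = -84
ΔN = -357 − (-293) = -64; ΔJ = -84 − 76 = -160
Score = (-1)·(-64) + (-4)·(-160) = 704

704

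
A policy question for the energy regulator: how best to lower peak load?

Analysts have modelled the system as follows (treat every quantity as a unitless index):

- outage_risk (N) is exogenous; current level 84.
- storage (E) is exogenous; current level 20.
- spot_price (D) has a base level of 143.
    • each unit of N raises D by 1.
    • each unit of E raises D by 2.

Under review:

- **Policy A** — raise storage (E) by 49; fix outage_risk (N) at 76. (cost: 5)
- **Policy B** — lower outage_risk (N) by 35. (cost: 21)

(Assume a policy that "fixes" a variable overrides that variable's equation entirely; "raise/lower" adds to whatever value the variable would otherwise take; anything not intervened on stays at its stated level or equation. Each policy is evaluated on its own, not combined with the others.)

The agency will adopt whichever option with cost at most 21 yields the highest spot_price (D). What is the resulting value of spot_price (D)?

Policy A (E + 49, N := 76):
  N = 76
  E = 20 + 49 = 69
  D = 143 + 76 + 2·69 = 357
Policy B (N − 35):
  N = 84 − 35 = 49
  E = 20
  D = 143 + 49 + 2·20 = 232
Comparing — Policy A: D=357, Policy B: D=232. Highest is 357 (Policy A).

357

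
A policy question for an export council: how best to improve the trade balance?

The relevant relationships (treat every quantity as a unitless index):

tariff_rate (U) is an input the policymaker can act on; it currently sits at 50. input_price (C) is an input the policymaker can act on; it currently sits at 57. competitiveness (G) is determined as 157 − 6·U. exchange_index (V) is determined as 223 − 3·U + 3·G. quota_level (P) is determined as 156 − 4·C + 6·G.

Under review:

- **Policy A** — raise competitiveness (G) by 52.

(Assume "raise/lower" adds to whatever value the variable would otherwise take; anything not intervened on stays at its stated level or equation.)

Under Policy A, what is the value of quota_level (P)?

-618

Policy A (G + 52):
  U = 50
  C = 57
  G = 157 − 6·50 (+52 from intervention) = -91
  P = 156 − 4·57 + 6·(-91) = -618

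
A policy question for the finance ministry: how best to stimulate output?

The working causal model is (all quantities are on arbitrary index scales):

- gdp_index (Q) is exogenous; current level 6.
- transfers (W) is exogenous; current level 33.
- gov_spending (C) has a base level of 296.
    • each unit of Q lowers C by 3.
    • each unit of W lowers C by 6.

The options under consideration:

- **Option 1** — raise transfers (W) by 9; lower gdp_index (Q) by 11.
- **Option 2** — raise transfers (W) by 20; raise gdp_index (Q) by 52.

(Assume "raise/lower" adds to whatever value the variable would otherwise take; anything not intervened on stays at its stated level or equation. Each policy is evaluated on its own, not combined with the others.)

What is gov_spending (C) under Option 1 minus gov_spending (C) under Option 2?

255

Option 1 (W + 9, Q − 11):
  Q = 6 − 11 = -5
  W = 33 + 9 = 42
  C = 296 − 3·(-5) − 6·42 = 59
Option 2 (W + 20, Q + 52):
  Q = 6 + 52 = 58
  W = 33 + 20 = 53
  C = 296 − 3·58 − 6·53 = -196
C: 59 − (-196) = 255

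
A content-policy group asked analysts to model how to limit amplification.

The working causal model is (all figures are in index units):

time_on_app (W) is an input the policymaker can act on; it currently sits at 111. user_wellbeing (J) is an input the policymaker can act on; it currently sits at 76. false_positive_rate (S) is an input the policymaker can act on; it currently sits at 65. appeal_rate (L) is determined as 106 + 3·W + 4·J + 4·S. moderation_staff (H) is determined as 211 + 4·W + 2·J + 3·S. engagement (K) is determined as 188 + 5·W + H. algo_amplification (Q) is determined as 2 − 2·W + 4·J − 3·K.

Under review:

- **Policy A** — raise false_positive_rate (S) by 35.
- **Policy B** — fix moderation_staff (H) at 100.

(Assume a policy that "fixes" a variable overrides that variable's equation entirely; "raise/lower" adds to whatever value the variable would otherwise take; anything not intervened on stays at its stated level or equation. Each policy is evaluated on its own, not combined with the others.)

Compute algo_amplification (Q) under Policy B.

-2445

Policy B (H := 100):
  W = 111
  J = 76
  S = 65
  H = 100
  K = 188 + 5·111 + 100 = 843
  Q = 2 − 2·111 + 4·76 − 3·843 = -2445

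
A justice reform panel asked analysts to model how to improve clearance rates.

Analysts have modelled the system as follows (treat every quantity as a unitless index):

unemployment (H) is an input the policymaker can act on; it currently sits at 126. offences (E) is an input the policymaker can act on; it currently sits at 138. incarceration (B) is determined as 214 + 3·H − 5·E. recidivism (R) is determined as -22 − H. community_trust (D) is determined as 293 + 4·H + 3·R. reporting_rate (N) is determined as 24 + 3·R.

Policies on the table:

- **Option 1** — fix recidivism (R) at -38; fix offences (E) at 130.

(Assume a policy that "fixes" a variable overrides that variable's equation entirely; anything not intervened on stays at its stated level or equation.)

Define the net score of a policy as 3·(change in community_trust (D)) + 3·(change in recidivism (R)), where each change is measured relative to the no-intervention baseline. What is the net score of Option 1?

Baseline:
  H = 126
  R = -22 − 126 = -148
  D = 293 + 4·126 + 3·(-148) = 353
Option 1 (R := -38, E := 130):
  H = 126
  R = -38
  D = 293 + 4·126 + 3·(-38) = 683
ΔD = 683 − 353 = 330; ΔR = -38 − (-148) = 110
Score = 3·330 + 3·110 = 1320

1320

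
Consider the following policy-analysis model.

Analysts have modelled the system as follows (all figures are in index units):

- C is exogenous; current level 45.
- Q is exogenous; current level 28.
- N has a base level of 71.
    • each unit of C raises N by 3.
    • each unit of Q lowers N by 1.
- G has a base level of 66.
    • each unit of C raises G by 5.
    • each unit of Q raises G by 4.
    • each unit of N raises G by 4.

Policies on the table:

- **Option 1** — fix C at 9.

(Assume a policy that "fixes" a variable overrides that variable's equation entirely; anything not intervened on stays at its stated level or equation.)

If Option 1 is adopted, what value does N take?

Option 1 (C := 9):
  C = 9
  Q = 28
  N = 71 + 3·9 − 28 = 70

70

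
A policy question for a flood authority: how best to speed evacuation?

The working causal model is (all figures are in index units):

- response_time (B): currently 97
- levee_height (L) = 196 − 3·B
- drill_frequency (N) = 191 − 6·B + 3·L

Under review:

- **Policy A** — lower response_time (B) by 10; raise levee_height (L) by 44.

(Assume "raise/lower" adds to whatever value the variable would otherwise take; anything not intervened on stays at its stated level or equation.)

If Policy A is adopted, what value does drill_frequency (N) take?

Policy A (B − 10, L + 44):
  B = 97 − 10 = 87
  L = 196 − 3·87 (+44 from intervention) = -21
  N = 191 − 6·87 + 3·(-21) = -394

-394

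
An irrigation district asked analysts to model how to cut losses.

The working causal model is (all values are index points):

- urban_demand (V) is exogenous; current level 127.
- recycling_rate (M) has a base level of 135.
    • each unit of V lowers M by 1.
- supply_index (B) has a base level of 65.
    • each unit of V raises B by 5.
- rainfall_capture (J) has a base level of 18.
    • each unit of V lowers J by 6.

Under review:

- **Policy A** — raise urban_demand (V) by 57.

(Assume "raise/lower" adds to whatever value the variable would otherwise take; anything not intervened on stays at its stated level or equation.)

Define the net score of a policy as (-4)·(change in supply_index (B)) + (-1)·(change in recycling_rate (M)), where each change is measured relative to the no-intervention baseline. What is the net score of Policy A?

Baseline:
  V = 127
  M = 135 − 127 = 8
  B = 65 + 5·127 = 700
Policy A (V + 57):
  V = 127 + 57 = 184
  M = 135 − 184 = -49
  B = 65 + 5·184 = 985
ΔB = 985 − 700 = 285; ΔM = -49 − 8 = -57
Score = (-4)·285 + (-1)·(-57) = -1083

-1083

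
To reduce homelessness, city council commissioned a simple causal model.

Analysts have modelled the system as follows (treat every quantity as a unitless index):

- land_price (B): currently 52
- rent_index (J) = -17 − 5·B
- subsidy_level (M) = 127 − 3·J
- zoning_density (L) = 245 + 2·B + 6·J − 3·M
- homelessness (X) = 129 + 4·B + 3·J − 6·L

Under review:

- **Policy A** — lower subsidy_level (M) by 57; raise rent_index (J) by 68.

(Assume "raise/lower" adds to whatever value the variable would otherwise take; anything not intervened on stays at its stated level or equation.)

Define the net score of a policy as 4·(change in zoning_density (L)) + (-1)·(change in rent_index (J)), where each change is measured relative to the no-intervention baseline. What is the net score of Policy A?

Baseline:
  B = 52
  J = -17 − 5·52 = -277
  M = 127 − 3·(-277) = 958
  L = 245 + 2·52 + 6·(-277) − 3·958 = -4187
Policy A (M − 57, J + 68):
  B = 52
  J = -17 − 5·52 (+68 from intervention) = -209
  M = 127 − 3·(-209) (−57 from intervention) = 697
  L = 245 + 2·52 + 6·(-209) − 3·697 = -2996
ΔL = -2996 − (-4187) = 1191; ΔJ = -209 − (-277) = 68
Score = 4·1191 + (-1)·68 = 4696

4696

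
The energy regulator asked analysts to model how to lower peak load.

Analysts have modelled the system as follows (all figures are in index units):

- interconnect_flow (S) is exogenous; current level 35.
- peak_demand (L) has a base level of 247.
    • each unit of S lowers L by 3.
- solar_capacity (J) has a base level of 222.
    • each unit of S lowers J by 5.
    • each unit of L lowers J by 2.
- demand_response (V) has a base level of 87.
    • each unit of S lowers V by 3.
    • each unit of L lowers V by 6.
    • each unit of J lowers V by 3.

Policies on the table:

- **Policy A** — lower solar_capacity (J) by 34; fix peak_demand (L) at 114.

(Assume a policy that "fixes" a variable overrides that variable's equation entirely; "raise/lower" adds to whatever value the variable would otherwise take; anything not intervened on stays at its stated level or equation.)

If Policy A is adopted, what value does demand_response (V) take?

Policy A (J − 34, L := 114):
  S = 35
  L = 114
  J = 222 − 5·35 − 2·114 (−34 from intervention) = -215
  V = 87 − 3·35 − 6·114 − 3·(-215) = -57

-57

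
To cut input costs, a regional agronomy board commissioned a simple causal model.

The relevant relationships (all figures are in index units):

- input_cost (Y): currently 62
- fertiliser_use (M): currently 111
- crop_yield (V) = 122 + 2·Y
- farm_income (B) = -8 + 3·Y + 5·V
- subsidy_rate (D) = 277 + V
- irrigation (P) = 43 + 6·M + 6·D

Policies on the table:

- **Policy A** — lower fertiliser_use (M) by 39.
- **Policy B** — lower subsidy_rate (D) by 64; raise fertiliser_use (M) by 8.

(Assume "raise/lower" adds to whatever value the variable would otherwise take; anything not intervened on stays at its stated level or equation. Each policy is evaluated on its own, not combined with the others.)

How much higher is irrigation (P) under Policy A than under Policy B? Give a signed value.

102

Policy A (M − 39):
  Y = 62
  M = 111 − 39 = 72
  V = 122 + 2·62 = 246
  D = 277 + 246 = 523
  P = 43 + 6·72 + 6·523 = 3613
Policy B (D − 64, M + 8):
  Y = 62
  M = 111 + 8 = 119
  V = 122 + 2·62 = 246
  D = 277 + 246 (−64 from intervention) = 459
  P = 43 + 6·119 + 6·459 = 3511
P: 3613 − 3511 = 102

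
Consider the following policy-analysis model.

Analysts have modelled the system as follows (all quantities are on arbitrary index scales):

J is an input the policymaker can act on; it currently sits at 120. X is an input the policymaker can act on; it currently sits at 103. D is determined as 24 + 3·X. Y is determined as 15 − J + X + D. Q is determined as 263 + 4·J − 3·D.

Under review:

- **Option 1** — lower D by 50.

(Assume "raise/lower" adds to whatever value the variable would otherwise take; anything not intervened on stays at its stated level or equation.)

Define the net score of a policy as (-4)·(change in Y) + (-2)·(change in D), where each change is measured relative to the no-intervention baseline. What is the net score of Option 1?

Baseline:
  J = 120
  X = 103
  D = 24 + 3·103 = 333
  Y = 15 − 120 + 103 + 333 = 331
Option 1 (D − 50):
  J = 120
  X = 103
  D = 24 + 3·103 (−50 from intervention) = 283
  Y = 15 − 120 + 103 + 283 = 281
ΔY = 281 − 331 = -50; ΔD = 283 − 333 = -50
Score = (-4)·(-50) + (-2)·(-50) = 300

300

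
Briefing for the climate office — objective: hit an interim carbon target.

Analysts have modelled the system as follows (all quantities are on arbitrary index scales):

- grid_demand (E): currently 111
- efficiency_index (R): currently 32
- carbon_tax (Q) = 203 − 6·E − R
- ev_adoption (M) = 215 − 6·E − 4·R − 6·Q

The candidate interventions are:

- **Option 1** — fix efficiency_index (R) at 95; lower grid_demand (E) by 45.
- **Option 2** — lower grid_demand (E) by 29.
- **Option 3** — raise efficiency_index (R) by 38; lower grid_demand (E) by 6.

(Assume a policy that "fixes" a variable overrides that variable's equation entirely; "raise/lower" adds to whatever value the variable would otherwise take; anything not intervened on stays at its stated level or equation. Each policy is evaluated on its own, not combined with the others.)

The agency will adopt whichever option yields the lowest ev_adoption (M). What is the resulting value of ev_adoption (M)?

Option 1 (R := 95, E − 45):
  E = 111 − 45 = 66
  R = 95
  Q = 203 − 6·66 − 95 = -288
  M = 215 − 6·66 − 4·95 − 6·(-288) = 1167
Option 2 (E − 29):
  E = 111 − 29 = 82
  R = 32
  Q = 203 − 6·82 − 32 = -321
  M = 215 − 6·82 − 4·32 − 6·(-321) = 1521
Option 3 (R + 38, E − 6):
  E = 111 − 6 = 105
  R = 32 + 38 = 70
  Q = 203 − 6·105 − 70 = -497
  M = 215 − 6·105 − 4·70 − 6·(-497) = 2287
Comparing — Option 1: M=1167, Option 2: M=1521, Option 3: M=2287. Lowest is 1167 (Option 1).

1167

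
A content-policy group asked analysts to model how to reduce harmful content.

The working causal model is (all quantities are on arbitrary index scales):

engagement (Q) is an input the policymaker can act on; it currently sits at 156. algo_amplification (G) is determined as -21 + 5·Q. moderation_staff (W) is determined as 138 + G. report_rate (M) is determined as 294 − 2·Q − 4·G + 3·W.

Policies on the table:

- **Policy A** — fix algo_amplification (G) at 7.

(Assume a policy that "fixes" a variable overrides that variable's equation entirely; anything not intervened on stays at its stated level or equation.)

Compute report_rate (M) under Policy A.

Policy A (G := 7):
  Q = 156
  G = 7
  W = 138 + 7 = 145
  M = 294 − 2·156 − 4·7 + 3·145 = 389

389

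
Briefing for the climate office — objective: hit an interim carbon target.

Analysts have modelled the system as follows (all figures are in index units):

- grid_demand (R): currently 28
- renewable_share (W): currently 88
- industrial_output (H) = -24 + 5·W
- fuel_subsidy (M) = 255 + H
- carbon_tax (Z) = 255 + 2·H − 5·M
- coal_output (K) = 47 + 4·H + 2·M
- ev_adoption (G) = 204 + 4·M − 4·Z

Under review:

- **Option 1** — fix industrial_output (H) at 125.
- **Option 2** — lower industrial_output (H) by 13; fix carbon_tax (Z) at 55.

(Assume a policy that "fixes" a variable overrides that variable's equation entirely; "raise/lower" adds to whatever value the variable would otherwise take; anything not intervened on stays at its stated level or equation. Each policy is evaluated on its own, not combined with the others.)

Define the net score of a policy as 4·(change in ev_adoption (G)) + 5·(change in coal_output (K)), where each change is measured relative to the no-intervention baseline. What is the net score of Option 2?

Baseline:
  W = 88
  H = -24 + 5·88 = 416
  M = 255 + 416 = 671
  Z = 255 + 2·416 − 5·671 = -2268
  K = 47 + 4·416 + 2·671 = 3053
  G = 204 + 4·671 − 4·(-2268) = 11960
Option 2 (H − 13, Z := 55):
  W = 88
  H = -24 + 5·88 (−13 from intervention) = 403
  M = 255 + 403 = 658
  Z = 55
  K = 47 + 4·403 + 2·658 = 2975
  G = 204 + 4·658 − 4·55 = 2616
ΔG = 2616 − 11960 = -9344; ΔK = 2975 − 3053 = -78
Score = 4·(-9344) + 5·(-78) = -37766

-37766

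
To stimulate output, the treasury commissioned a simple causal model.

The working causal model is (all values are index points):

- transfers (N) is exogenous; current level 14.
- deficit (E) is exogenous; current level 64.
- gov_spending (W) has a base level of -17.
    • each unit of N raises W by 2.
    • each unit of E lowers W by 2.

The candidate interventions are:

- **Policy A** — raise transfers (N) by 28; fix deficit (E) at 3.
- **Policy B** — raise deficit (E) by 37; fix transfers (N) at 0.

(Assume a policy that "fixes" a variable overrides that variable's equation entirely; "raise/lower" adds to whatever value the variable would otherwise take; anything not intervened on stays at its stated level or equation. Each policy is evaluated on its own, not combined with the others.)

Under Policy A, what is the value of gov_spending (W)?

Policy A (N + 28, E := 3):
  N = 14 + 28 = 42
  E = 3
  W = -17 + 2·42 − 2·3 = 61

61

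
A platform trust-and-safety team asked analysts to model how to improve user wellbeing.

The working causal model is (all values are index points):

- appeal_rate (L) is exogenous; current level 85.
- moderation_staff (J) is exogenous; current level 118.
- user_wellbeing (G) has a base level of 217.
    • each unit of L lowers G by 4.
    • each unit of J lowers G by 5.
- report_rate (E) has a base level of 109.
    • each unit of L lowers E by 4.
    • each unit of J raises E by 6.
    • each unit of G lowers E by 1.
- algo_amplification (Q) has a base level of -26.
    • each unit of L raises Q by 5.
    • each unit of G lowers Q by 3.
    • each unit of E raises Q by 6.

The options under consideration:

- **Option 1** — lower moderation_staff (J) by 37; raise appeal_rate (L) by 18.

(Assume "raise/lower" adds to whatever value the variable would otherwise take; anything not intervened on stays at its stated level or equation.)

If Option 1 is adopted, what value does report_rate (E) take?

Option 1 (J − 37, L + 18):
  L = 85 + 18 = 103
  J = 118 − 37 = 81
  G = 217 − 4·103 − 5·81 = -600
  E = 109 − 4·103 + 6·81 − (-600) = 783

783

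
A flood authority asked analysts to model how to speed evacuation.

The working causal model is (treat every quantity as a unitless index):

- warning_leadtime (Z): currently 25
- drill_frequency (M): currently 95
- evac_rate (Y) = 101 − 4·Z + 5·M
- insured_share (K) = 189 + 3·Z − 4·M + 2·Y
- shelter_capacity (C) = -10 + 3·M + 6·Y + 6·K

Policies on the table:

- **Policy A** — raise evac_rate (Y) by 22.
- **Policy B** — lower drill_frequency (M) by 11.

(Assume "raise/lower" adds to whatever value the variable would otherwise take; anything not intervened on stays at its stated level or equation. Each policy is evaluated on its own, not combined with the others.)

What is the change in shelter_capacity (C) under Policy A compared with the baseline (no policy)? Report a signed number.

396

Baseline:
  Z = 25
  M = 95
  Y = 101 − 4·25 + 5·95 = 476
  K = 189 + 3·25 − 4·95 + 2·476 = 836
  C = -10 + 3·95 + 6·476 + 6·836 = 8147
Policy A (Y + 22):
  Z = 25
  M = 95
  Y = 101 − 4·25 + 5·95 (+22 from intervention) = 498
  K = 189 + 3·25 − 4·95 + 2·498 = 880
  C = -10 + 3·95 + 6·498 + 6·880 = 8543
Change in C: 8543 − 8147 = 396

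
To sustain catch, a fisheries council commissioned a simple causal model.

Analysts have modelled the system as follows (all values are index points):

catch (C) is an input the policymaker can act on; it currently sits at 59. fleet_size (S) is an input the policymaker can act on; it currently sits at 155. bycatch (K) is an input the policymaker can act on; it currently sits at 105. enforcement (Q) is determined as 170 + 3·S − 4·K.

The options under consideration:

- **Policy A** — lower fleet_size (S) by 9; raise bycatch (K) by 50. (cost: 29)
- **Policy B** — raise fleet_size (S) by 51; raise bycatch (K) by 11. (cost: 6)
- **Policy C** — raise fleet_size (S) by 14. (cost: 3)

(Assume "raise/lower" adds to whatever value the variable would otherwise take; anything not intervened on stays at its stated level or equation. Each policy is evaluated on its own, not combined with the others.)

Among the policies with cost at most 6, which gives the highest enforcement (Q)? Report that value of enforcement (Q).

324

Policy B (S + 51, K + 11):
  S = 155 + 51 = 206
  K = 105 + 11 = 116
  Q = 170 + 3·206 − 4·116 = 324
Policy C (S + 14):
  S = 155 + 14 = 169
  K = 105
  Q = 170 + 3·169 − 4·105 = 257
Comparing — Policy B: Q=324, Policy C: Q=257. Highest is 324 (Policy B).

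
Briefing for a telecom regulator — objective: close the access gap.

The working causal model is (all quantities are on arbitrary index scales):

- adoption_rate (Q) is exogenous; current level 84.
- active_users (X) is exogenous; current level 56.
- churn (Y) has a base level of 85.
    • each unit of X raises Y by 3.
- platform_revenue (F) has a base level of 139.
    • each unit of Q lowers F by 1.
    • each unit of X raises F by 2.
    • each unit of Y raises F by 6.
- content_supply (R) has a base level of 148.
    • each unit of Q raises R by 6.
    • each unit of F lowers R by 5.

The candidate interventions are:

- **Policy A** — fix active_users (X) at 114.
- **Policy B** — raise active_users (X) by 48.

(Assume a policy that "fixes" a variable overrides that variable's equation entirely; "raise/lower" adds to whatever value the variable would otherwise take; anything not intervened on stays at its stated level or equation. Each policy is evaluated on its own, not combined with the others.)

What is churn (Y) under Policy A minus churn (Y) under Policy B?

Policy A (X := 114):
  X = 114
  Y = 85 + 3·114 = 427
Policy B (X + 48):
  X = 56 + 48 = 104
  Y = 85 + 3·104 = 397
Y: 427 − 397 = 30

30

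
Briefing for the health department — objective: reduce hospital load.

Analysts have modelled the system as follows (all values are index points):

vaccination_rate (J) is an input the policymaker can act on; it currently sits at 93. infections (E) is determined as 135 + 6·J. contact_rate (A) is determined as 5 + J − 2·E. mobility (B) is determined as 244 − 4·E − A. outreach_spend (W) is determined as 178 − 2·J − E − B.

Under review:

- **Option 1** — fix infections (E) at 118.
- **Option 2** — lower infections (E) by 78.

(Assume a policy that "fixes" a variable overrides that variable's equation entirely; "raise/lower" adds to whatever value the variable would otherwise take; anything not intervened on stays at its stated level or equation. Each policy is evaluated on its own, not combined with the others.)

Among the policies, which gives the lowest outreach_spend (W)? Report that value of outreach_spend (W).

-36

Option 1 (E := 118):
  J = 93
  E = 118
  A = 5 + 93 − 2·118 = -138
  B = 244 − 4·118 − (-138) = -90
  W = 178 − 2·93 − 118 − (-90) = -36
Option 2 (E − 78):
  J = 93
  E = 135 + 6·93 (−78 from intervention) = 615
  A = 5 + 93 − 2·615 = -1132
  B = 244 − 4·615 − (-1132) = -1084
  W = 178 − 2·93 − 615 − (-1084) = 461
Comparing — Option 1: W=-36, Option 2: W=461. Lowest is -36 (Option 1).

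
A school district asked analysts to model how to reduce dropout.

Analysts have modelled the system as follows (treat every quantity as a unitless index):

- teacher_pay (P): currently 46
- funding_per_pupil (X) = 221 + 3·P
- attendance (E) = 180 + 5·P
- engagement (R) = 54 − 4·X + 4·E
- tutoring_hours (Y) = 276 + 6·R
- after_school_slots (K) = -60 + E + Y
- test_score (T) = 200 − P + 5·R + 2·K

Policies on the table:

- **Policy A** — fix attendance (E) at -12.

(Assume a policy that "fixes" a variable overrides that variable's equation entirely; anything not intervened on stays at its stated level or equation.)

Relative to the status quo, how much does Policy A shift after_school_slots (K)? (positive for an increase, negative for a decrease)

-10550

Baseline:
  P = 46
  X = 221 + 3·46 = 359
  E = 180 + 5·46 = 410
  R = 54 − 4·359 + 4·410 = 258
  Y = 276 + 6·258 = 1824
  K = -60 + 410 + 1824 = 2174
Policy A (E := -12):
  P = 46
  X = 221 + 3·46 = 359
  E = -12
  R = 54 − 4·359 + 4·(-12) = -1430
  Y = 276 + 6·(-1430) = -8304
  K = -60 + (-12) + (-8304) = -8376
Change in K: -8376 − 2174 = -10550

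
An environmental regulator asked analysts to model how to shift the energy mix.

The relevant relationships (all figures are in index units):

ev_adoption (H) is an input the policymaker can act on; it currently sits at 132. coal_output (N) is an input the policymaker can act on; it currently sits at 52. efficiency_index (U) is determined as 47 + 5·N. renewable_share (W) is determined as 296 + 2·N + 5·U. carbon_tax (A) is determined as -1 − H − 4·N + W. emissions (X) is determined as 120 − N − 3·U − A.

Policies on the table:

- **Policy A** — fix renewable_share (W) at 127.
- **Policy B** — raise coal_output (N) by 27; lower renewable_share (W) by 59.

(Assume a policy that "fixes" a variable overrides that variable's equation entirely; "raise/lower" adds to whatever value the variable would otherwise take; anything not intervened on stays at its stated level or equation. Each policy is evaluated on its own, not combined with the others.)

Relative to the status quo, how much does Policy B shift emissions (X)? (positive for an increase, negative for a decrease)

-994

Baseline:
  H = 132
  N = 52
  U = 47 + 5·52 = 307
  W = 296 + 2·52 + 5·307 = 1935
  A = -1 − 132 − 4·52 + 1935 = 1594
  X = 120 − 52 − 3·307 − 1594 = -2447
Policy B (N + 27, W − 59):
  H = 132
  N = 52 + 27 = 79
  U = 47 + 5·79 = 442
  W = 296 + 2·79 + 5·442 (−59 from intervention) = 2605
  A = -1 − 132 − 4·79 + 2605 = 2156
  X = 120 − 79 − 3·442 − 2156 = -3441
Change in X: -3441 − (-2447) = -994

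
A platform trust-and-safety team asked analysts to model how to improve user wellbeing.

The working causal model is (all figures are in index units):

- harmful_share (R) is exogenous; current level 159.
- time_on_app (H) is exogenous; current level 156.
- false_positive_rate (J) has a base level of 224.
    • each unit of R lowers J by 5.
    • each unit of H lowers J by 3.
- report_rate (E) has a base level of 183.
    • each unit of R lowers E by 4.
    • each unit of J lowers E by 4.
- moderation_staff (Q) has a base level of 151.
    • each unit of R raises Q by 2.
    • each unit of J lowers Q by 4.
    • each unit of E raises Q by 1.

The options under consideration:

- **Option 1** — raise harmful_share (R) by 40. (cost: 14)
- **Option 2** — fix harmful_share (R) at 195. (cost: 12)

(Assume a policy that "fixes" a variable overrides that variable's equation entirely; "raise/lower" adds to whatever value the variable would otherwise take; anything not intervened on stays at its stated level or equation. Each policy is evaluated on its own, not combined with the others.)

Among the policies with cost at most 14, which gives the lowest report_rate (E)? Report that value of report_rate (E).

Option 1 (R + 40):
  R = 159 + 40 = 199
  H = 156
  J = 224 − 5·199 − 3·156 = -1239
  E = 183 − 4·199 − 4·(-1239) = 4343
Option 2 (R := 195):
  R = 195
  H = 156
  J = 224 − 5·195 − 3·156 = -1219
  E = 183 − 4·195 − 4·(-1219) = 4279
Comparing — Option 1: E=4343, Option 2: E=4279. Lowest is 4279 (Option 2).

4279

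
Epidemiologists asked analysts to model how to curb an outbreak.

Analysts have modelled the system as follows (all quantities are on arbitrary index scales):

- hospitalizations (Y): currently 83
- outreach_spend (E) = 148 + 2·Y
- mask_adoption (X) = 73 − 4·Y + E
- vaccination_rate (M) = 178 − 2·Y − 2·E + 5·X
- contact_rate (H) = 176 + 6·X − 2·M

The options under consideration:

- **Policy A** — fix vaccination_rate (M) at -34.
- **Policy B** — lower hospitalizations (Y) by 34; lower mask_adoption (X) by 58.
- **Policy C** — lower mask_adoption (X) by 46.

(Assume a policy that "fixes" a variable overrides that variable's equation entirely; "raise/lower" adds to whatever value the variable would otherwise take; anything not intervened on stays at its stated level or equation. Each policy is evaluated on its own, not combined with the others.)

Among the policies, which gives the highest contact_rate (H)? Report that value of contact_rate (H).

1372

Policy A (M := -34):
  Y = 83
  E = 148 + 2·83 = 314
  X = 73 − 4·83 + 314 = 55
  M = -34
  H = 176 + 6·55 − 2·(-34) = 574
Policy B (Y − 34, X − 58):
  Y = 83 − 34 = 49
  E = 148 + 2·49 = 246
  X = 73 − 4·49 + 246 (−58 from intervention) = 65
  M = 178 − 2·49 − 2·246 + 5·65 = -87
  H = 176 + 6·65 − 2·(-87) = 740
Policy C (X − 46):
  Y = 83
  E = 148 + 2·83 = 314
  X = 73 − 4·83 + 314 (−46 from intervention) = 9
  M = 178 − 2·83 − 2·314 + 5·9 = -571
  H = 176 + 6·9 − 2·(-571) = 1372
Comparing — Policy A: H=574, Policy B: H=740, Policy C: H=1372. Highest is 1372 (Policy C).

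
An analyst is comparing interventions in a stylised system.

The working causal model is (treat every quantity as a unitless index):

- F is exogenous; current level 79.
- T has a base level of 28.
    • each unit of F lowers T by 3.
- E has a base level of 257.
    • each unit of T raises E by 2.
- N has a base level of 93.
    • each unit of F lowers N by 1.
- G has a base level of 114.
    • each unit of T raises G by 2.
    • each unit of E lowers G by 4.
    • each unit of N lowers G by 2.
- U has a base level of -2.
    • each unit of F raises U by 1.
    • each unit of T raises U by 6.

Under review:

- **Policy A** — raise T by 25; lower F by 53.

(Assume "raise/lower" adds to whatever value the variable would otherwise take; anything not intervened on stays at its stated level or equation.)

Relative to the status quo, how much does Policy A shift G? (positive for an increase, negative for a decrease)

-1210

Baseline:
  F = 79
  T = 28 − 3·79 = -209
  E = 257 + 2·(-209) = -161
  N = 93 − 79 = 14
  G = 114 + 2·(-209) − 4·(-161) − 2·14 = 312
Policy A (T + 25, F − 53):
  F = 79 − 53 = 26
  T = 28 − 3·26 (+25 from intervention) = -25
  E = 257 + 2·(-25) = 207
  N = 93 − 26 = 67
  G = 114 + 2·(-25) − 4·207 − 2·67 = -898
Change in G: -898 − 312 = -1210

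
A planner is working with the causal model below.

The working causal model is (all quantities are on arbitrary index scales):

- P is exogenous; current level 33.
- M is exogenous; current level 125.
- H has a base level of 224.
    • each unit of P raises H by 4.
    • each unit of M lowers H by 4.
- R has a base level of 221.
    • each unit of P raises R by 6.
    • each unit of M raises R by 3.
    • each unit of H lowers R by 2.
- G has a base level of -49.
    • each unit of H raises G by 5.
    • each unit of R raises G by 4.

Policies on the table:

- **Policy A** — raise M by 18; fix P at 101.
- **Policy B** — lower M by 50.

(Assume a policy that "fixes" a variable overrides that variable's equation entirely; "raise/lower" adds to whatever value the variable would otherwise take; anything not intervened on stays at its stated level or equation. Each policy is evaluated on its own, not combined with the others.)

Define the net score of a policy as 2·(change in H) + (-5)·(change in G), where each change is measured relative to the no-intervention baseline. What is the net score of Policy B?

6400

Baseline:
  P = 33
  M = 125
  H = 224 + 4·33 − 4·125 = -144
  R = 221 + 6·33 + 3·125 − 2·(-144) = 1082
  G = -49 + 5·(-144) + 4·1082 = 3559
Policy B (M − 50):
  P = 33
  M = 125 − 50 = 75
  H = 224 + 4·33 − 4·75 = 56
  R = 221 + 6·33 + 3·75 − 2·56 = 532
  G = -49 + 5·56 + 4·532 = 2359
ΔH = 56 − (-144) = 200; ΔG = 2359 − 3559 = -1200
Score = 2·200 + (-5)·(-1200) = 6400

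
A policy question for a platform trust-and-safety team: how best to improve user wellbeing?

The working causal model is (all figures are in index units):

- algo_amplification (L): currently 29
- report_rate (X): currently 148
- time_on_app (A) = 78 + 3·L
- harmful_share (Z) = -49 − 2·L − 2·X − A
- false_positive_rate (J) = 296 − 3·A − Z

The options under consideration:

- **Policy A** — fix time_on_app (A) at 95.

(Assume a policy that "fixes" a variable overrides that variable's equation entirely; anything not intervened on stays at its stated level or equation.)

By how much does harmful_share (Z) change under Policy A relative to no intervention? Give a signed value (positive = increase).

Baseline:
  L = 29
  X = 148
  A = 78 + 3·29 = 165
  Z = -49 − 2·29 − 2·148 − 165 = -568
Policy A (A := 95):
  L = 29
  X = 148
  A = 95
  Z = -49 − 2·29 − 2·148 − 95 = -498
Change in Z: -498 − (-568) = 70

70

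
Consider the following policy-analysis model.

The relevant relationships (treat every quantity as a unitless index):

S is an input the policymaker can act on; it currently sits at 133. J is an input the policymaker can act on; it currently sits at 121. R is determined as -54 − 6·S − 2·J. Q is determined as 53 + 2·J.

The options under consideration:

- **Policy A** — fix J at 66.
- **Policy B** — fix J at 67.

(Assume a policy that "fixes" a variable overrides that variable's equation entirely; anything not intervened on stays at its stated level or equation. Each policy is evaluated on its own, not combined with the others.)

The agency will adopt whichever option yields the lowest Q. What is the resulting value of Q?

Policy A (J := 66):
  J = 66
  Q = 53 + 2·66 = 185
Policy B (J := 67):
  J = 67
  Q = 53 + 2·67 = 187
Comparing — Policy A: Q=185, Policy B: Q=187. Lowest is 185 (Policy A).

185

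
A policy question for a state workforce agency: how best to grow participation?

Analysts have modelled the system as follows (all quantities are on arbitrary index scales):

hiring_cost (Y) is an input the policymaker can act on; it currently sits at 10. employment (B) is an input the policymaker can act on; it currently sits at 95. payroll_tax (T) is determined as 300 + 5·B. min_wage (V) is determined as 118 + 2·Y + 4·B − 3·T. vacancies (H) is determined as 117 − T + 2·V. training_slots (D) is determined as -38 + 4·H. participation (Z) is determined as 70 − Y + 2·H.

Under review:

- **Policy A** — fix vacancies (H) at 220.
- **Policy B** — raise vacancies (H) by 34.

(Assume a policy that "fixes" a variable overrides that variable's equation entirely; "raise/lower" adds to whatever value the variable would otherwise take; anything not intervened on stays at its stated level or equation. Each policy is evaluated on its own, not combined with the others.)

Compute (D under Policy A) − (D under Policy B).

17832

Policy A (H := 220):
  Y = 10
  B = 95
  T = 300 + 5·95 = 775
  V = 118 + 2·10 + 4·95 − 3·775 = -1807
  H = 220
  D = -38 + 4·220 = 842
Policy B (H + 34):
  Y = 10
  B = 95
  T = 300 + 5·95 = 775
  V = 118 + 2·10 + 4·95 − 3·775 = -1807
  H = 117 − 775 + 2·(-1807) (+34 from intervention) = -4238
  D = -38 + 4·(-4238) = -16990
D: 842 − (-16990) = 17832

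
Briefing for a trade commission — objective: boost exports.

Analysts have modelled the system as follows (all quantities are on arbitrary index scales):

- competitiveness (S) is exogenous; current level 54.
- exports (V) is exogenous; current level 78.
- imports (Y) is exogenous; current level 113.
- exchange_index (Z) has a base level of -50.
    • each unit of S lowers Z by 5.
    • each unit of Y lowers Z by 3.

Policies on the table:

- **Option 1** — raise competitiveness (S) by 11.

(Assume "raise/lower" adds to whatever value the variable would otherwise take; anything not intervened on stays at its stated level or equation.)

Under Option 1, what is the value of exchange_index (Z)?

-714

Option 1 (S + 11):
  S = 54 + 11 = 65
  Y = 113
  Z = -50 − 5·65 − 3·113 = -714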